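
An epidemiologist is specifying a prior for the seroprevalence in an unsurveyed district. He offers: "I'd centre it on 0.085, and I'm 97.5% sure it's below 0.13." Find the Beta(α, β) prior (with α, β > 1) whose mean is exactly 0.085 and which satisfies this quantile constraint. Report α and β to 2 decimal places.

With mean 0.085 fixed, write α = 0.085s, β = 0.915s where s = α+β.
Need P(θ < 0.13) = 0.975 under Beta(0.085s, 0.915s). Normal approximation: (q−m)/√(m(1−m)/s) ≈ z_{0.975} = 1.96, so s ≈ 0.085·0.915·(1.96)²/(0.13−0.085)² = 147.5.
At s = 147.5: P(θ<0.13) ≈ 0.964. Adjusting to match 0.975 gives s ≈ 178.24.
So α = 0.085·178.24 ≈ 15.15, β = 0.915·178.24 ≈ 163.09.

α ≈ 15.15, β ≈ 163.09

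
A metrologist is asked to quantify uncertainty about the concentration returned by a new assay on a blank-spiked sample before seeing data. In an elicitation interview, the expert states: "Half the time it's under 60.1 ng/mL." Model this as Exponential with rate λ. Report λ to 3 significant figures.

λ ≈ 0.0115

Exponential median = ln 2 / λ, so λ = ln 2 / 60.1 = 0.0115.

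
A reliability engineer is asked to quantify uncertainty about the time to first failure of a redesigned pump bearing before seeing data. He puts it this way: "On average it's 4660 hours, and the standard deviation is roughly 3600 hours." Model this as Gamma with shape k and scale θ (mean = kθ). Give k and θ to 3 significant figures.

For Gamma(k, scale θ): mean = kθ, variance = kθ², so CV = 1/√k.
CV = SD/mean = 3600/4660 = 0.7725, hence k = 1/CV² = 1.68.
Then θ = mean/k = 4660/1.68 = 2780.

k ≈ 1.68, θ ≈ 2780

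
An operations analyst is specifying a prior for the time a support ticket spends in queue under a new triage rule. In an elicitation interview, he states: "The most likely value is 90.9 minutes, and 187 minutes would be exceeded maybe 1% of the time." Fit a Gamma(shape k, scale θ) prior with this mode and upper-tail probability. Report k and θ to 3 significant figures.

Gamma(k,θ) with k>1 has mode (k−1)θ, so θ = 90.9/(k−1).
Need P(X < 187) = 0.99 with θ tied to k this way. Start at k = 2, θ = 90.9: P(X<187) ≈ 0.609.
Too low — raise k to concentrate. Iterating converges to k ≈ 10.4.
Then θ = 90.9/(10.4−1) ≈ 9.68.

k ≈ 10.4, θ ≈ 9.68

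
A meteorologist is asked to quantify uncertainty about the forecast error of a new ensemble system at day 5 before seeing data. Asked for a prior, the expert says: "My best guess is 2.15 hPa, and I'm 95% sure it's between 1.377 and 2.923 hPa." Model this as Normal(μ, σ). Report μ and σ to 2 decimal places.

A symmetric 95% interval runs μ ± z·σ with z = 1.96.
Half-width = 0.773, so σ = 0.773/1.96 = 0.39.
μ is the stated best guess, 2.15.

μ = 2.15, σ = 0.39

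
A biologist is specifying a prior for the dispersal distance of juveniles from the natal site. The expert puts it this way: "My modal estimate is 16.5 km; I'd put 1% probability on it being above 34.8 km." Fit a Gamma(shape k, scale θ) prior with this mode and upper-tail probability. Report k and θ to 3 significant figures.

k ≈ 9.73, θ ≈ 1.89

Gamma(k,θ) with k>1 has mode (k−1)θ, so θ = 16.5/(k−1).
Need P(X < 34.8) = 0.99 with θ tied to k this way. Start at k = 2, θ = 16.5: P(X<34.8) ≈ 0.623.
Too low — raise k to concentrate. Iterating converges to k ≈ 9.73.
Then θ = 16.5/(9.73−1) ≈ 1.89.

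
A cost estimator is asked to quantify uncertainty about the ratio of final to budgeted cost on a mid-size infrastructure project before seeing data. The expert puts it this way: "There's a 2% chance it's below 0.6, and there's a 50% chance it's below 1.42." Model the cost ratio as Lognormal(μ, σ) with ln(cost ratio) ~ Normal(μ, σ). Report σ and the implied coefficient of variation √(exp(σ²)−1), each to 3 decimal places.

If T ~ Lognormal(μ,σ) then ln T ~ Normal(μ,σ), so the p-quantile of ln T is μ + z_p·σ.
ln(0.6) = -0.5108 and ln(1.42) = 0.3507; z_{0.02} = -2.054, z_{0.5} = 0.
σ = (0.3507 − -0.5108)/(0 − (-2.054)) = 0.419.
μ = -0.5108 − (-2.054)·0.419 = 0.351.
CV = √(exp(σ²)−1) = √(exp(0.1760)−1) = 0.439.

σ ≈ 0.419, CV ≈ 0.439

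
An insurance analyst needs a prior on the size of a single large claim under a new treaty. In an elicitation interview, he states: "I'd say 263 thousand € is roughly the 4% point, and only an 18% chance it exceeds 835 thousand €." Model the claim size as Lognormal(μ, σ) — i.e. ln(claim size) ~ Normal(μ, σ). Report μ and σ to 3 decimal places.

If T ~ Lognormal(μ,σ) then ln T ~ Normal(μ,σ), so the p-quantile of ln T is μ + z_p·σ.
ln(263) = 5.572 and ln(835) = 6.727; z_{0.04} = -1.751, z_{0.82} = 0.9154.
σ = (6.727 − 5.572)/(0.9154 − (-1.751)) = 0.433.
μ = 5.572 − (-1.751)·0.433 = 6.331.

μ ≈ 6.331, σ ≈ 0.433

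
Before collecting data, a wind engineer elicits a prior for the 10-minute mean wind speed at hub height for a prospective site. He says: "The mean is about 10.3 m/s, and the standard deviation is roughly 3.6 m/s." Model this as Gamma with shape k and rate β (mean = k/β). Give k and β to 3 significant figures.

For Gamma(k, rate β): mean = k/β, variance = k/β², so CV = 1/√k.
CV = SD/mean = 3.6/10.3 = 0.3495, hence k = 1/CV² = 8.19.
Then β = k/mean = 8.19/10.3 = 0.795.

k ≈ 8.19, β ≈ 0.795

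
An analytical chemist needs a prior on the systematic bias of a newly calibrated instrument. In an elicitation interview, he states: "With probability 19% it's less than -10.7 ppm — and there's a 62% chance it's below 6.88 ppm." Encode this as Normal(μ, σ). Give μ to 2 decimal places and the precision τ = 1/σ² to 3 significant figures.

μ = 2.34, τ = 0.00453

For Normal(μ,σ), the p-quantile is μ + z_p·σ. Here z_{0.19} = -0.8779, z_{0.62} = 0.3055.
So -10.7 = μ − 0.8779σ and 6.88 = μ + 0.3055σ.
Subtracting: σ = (6.88 − -10.7)/(0.3055 − (-0.8779)) = 14.86.
Then μ = -10.7 − (-0.8779)·14.86 = 2.34.
Precision τ = 1/σ² = 1/14.86² = 0.00453.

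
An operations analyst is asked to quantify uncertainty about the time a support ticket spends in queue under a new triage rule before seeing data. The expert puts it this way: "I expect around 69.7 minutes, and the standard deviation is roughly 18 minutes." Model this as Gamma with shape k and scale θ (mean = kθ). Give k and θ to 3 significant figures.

k ≈ 15, θ ≈ 4.65

For Gamma(k, scale θ): mean = kθ, variance = kθ², so CV = 1/√k.
CV = SD/mean = 18/69.7 = 0.2582, hence k = 1/CV² = 15.
Then θ = mean/k = 69.7/15 = 4.65.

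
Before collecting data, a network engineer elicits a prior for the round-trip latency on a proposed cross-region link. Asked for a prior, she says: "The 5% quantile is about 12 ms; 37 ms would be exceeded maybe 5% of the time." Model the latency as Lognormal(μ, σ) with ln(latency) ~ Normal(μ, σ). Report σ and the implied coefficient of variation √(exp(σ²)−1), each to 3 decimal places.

σ ≈ 0.342, CV ≈ 0.353

If T ~ Lognormal(μ,σ) then ln T ~ Normal(μ,σ), so the p-quantile of ln T is μ + z_p·σ.
ln(12) = 2.485 and ln(37) = 3.611; z_{0.05} = -1.645, z_{0.95} = 1.645.
σ = (3.611 − 2.485)/(1.645 − (-1.645)) = 0.342.
μ = 2.485 − (-1.645)·0.342 = 3.048.
CV = √(exp(σ²)−1) = √(exp(0.1172)−1) = 0.353.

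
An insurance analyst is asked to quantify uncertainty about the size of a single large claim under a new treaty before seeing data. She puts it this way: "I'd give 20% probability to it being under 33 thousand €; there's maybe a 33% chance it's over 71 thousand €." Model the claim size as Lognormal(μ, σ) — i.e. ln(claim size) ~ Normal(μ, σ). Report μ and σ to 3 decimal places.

μ ≈ 4.000, σ ≈ 0.598

If T ~ Lognormal(μ,σ) then ln T ~ Normal(μ,σ), so the p-quantile of ln T is μ + z_p·σ.
ln(33) = 3.497 and ln(71) = 4.263; z_{0.2} = -0.8416, z_{0.67} = 0.4399.
σ = (4.263 − 3.497)/(0.4399 − (-0.8416)) = 0.598.
μ = 3.497 − (-0.8416)·0.598 = 4.000.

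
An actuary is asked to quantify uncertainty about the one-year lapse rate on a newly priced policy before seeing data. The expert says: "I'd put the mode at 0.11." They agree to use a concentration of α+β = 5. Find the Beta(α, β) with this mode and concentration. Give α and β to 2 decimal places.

α = 1.33, β = 3.67

For α,β > 1 the Beta mode is (α−1)/(α+β−2). With α+β = 5, the mode is (α−1)/3.
Set (α−1)/3 = 0.11 → α = 1 + 0.11·3 = 1.33.
β = 5 − α = 3.67.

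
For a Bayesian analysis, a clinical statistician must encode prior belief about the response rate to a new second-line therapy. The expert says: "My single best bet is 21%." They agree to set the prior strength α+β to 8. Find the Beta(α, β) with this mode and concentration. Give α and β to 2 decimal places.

α = 2.26, β = 5.74

For α,β > 1 the Beta mode is (α−1)/(α+β−2). With α+β = 8, the mode is (α−1)/6.
Set (α−1)/6 = 0.21 → α = 1 + 0.21·6 = 2.26.
β = 8 − α = 5.74.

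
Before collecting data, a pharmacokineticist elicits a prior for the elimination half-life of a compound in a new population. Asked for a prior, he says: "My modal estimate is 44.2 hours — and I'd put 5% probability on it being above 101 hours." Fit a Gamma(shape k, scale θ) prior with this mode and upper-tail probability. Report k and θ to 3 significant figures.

k ≈ 5.01, θ ≈ 11

Gamma(k,θ) with k>1 has mode (k−1)θ, so θ = 44.2/(k−1).
Need P(X < 101) = 0.95 with θ tied to k this way. Start at k = 2, θ = 44.2: P(X<101) ≈ 0.666.
Too low — raise k to concentrate. Iterating converges to k ≈ 5.01.
Then θ = 44.2/(5.01−1) ≈ 11.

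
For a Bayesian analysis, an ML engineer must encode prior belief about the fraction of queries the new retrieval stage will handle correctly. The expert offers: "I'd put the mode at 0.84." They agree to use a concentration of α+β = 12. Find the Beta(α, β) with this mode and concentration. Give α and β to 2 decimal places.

For α,β > 1 the Beta mode is (α−1)/(α+β−2). With α+β = 12, the mode is (α−1)/10.
Set (α−1)/10 = 0.84 → α = 1 + 0.84·10 = 9.40.
β = 12 − α = 2.60.

α = 9.40, β = 2.60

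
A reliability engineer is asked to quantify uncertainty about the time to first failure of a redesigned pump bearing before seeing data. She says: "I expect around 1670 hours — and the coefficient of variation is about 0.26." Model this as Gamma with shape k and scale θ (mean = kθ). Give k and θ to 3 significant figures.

k ≈ 14.8, θ ≈ 113

For Gamma(k, scale θ): mean = kθ, variance = kθ², so CV = 1/√k.
CV = 0.26, hence k = 1/CV² = 14.8.
Then θ = mean/k = 1670/14.8 = 113.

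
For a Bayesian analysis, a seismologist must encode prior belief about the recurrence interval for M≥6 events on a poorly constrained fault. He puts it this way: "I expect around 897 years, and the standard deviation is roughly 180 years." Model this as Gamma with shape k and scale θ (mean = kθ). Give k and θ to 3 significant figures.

k ≈ 24.8, θ ≈ 36.1

For Gamma(k, scale θ): mean = kθ, variance = kθ², so CV = 1/√k.
CV = SD/mean = 180/897 = 0.2007, hence k = 1/CV² = 24.8.
Then θ = mean/k = 897/24.8 = 36.1.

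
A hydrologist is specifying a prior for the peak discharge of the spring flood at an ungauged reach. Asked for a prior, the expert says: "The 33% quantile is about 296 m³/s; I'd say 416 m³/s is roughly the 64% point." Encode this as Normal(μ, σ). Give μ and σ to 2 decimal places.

μ = 362.12, σ = 150.31

For Normal(μ,σ), the p-quantile is μ + z_p·σ. Here z_{0.33} = -0.4399, z_{0.64} = 0.3585.
So 296 = μ − 0.4399σ and 416 = μ + 0.3585σ.
Subtracting: σ = (416 − 296)/(0.3585 − (-0.4399)) = 150.31.
Then μ = 296 − (-0.4399)·150.31 = 362.12.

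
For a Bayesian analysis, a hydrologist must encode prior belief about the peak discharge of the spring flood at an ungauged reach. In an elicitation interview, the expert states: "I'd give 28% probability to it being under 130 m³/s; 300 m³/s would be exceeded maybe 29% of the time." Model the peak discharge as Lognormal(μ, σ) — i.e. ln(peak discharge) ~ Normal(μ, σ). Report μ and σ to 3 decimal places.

μ ≈ 5.296, σ ≈ 0.736

If T ~ Lognormal(μ,σ) then ln T ~ Normal(μ,σ), so the p-quantile of ln T is μ + z_p·σ.
ln(130) = 4.868 and ln(300) = 5.704; z_{0.28} = -0.5828, z_{0.71} = 0.5534.
σ = (5.704 − 4.868)/(0.5534 − (-0.5828)) = 0.736.
μ = 4.868 − (-0.5828)·0.736 = 5.296.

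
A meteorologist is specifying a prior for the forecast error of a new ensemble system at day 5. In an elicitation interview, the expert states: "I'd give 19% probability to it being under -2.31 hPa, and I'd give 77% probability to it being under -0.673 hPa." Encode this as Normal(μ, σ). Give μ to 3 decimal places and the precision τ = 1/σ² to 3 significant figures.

μ = -1.421, τ = 0.975

For Normal(μ,σ), the p-quantile is μ + z_p·σ. Here z_{0.19} = -0.8779, z_{0.77} = 0.7388.
So -2.31 = μ − 0.8779σ and -0.673 = μ + 0.7388σ.
Subtracting: σ = (-0.673 − -2.31)/(0.7388 − (-0.8779)) = 1.013.
Then μ = -2.31 − (-0.8779)·1.013 = -1.421.
Precision τ = 1/σ² = 1/1.013² = 0.975.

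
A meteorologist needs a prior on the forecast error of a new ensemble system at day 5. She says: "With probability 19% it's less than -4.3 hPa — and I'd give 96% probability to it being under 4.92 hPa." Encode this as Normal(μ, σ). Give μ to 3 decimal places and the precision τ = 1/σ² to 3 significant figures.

μ = -1.221, τ = 0.0813

For Normal(μ,σ), the p-quantile is μ + z_p·σ. Here z_{0.19} = -0.8779, z_{0.96} = 1.751.
So -4.3 = μ − 0.8779σ and 4.92 = μ + 1.751σ.
Subtracting: σ = (4.92 − -4.3)/(1.751 − (-0.8779)) = 3.508.
Then μ = -4.3 − (-0.8779)·3.508 = -1.221.
Precision τ = 1/σ² = 1/3.508² = 0.0813.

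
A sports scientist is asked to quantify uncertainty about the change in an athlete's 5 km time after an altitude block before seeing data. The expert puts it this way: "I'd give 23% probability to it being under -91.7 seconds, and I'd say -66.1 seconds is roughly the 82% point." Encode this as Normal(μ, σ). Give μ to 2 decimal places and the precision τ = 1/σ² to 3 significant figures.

μ = -80.27, τ = 0.00418

For Normal(μ,σ), the p-quantile is μ + z_p·σ. Here z_{0.23} = -0.7388, z_{0.82} = 0.9154.
So -91.7 = μ − 0.7388σ and -66.1 = μ + 0.9154σ.
Subtracting: σ = (-66.1 − -91.7)/(0.9154 − (-0.7388)) = 15.48.
Then μ = -91.7 − (-0.7388)·15.48 = -80.27.
Precision τ = 1/σ² = 1/15.48² = 0.00418.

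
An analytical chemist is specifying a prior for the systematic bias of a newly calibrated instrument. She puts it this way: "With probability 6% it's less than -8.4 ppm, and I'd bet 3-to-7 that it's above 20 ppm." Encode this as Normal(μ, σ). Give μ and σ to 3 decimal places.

μ = 12.837, σ = 13.659

The p-quantile of Normal(μ,σ) is μ + z_p·σ, with z_{0.06} = -1.555 and z_{0.7} = 0.5244.
Eliminate σ: μ = (z₂·x₁ − z₁·x₂)/(z₂ − z₁) = (0.5244·-8.4 − (-1.555)·20)/2.079 = 12.837.
Then σ = (x₂ − x₁)/(z₂ − z₁) = (20 − -8.4)/2.079 = 13.659.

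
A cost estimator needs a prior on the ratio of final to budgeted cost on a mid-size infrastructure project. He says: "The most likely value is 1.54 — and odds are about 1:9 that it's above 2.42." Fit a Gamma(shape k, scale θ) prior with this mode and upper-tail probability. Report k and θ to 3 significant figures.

Gamma(k,θ) with k>1 has mode (k−1)θ, so θ = 1.54/(k−1).
Need P(X < 2.42) = 0.9 with θ tied to k this way. Start at k = 2, θ = 1.54: P(X<2.42) ≈ 0.466.
Too low — raise k to concentrate. Iterating converges to k ≈ 10.2.
Then θ = 1.54/(10.2−1) ≈ 0.168.

k ≈ 10.2, θ ≈ 0.168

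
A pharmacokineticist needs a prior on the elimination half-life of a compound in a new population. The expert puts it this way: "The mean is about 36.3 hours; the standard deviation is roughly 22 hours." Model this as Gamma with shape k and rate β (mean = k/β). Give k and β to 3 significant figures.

For Gamma(k, rate β): mean = k/β, variance = k/β², so CV = 1/√k.
CV = SD/mean = 22/36.3 = 0.6061, hence k = 1/CV² = 2.72.
Then β = k/mean = 2.72/36.3 = 0.075.

k ≈ 2.72, β ≈ 0.075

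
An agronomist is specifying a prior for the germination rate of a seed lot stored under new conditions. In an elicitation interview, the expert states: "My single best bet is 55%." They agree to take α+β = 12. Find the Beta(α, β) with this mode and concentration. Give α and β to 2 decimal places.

α = 6.50, β = 5.50

For α,β > 1 the Beta mode is (α−1)/(α+β−2). With α+β = 12, the mode is (α−1)/10.
Set (α−1)/10 = 0.55 → α = 1 + 0.55·10 = 6.50.
β = 12 − α = 5.50.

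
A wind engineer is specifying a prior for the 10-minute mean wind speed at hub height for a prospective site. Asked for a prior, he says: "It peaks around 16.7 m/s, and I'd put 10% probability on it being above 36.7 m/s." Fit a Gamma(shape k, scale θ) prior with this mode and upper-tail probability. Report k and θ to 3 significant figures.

Gamma(k,θ) with k>1 has mode (k−1)θ, so θ = 16.7/(k−1).
Need P(X < 36.7) = 0.9 with θ tied to k this way. Start at k = 2, θ = 16.7: P(X<36.7) ≈ 0.645.
Too low — raise k to concentrate. Iterating converges to k ≈ 4.1.
Then θ = 16.7/(4.1−1) ≈ 5.38.

k ≈ 4.1, θ ≈ 5.38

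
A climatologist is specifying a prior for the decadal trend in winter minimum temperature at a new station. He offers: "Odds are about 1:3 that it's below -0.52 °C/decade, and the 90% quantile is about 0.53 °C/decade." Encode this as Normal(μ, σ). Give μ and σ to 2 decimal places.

μ = -0.16, σ = 0.54

The p-quantile of Normal(μ,σ) is μ + z_p·σ, with z_{0.25} = -0.6745 and z_{0.9} = 1.282.
Eliminate σ: μ = (z₂·x₁ − z₁·x₂)/(z₂ − z₁) = (1.282·-0.52 − (-0.6745)·0.53)/1.956 = -0.16.
Then σ = (x₂ − x₁)/(z₂ − z₁) = (0.53 − -0.52)/1.956 = 0.54.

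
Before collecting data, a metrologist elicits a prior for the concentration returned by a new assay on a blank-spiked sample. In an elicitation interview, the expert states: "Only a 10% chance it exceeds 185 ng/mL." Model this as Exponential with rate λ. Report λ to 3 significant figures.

λ ≈ 0.0124

P(T > 185.0) = e^(−λ·185.0) = 0.1, so λ = −ln(0.1)/185.0 = 0.0124.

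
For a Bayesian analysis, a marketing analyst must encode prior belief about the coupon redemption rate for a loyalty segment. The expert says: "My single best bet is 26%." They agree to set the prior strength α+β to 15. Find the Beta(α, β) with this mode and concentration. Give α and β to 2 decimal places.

For α,β > 1 the Beta mode is (α−1)/(α+β−2). With α+β = 15, the mode is (α−1)/13.
Set (α−1)/13 = 0.26 → α = 1 + 0.26·13 = 4.38.
β = 15 − α = 10.62.

α = 4.38, β = 10.62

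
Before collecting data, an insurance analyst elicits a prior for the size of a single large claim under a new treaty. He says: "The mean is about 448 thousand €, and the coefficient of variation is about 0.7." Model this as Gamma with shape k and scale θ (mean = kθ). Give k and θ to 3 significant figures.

k ≈ 2.04, θ ≈ 220

For Gamma(k, scale θ): mean = kθ, variance = kθ², so CV = 1/√k.
CV = 0.7, hence k = 1/CV² = 2.04.
Then θ = mean/k = 448/2.04 = 220.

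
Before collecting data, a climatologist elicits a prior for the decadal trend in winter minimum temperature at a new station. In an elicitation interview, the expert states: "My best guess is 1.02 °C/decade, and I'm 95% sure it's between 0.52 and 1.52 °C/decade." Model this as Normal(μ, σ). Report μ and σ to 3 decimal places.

μ = 1.020, σ = 0.255

A symmetric 95% interval runs μ ± z·σ with z = 1.96.
Half-width = 0.5, so σ = 0.5/1.96 = 0.255.
μ is the stated best guess, 1.020.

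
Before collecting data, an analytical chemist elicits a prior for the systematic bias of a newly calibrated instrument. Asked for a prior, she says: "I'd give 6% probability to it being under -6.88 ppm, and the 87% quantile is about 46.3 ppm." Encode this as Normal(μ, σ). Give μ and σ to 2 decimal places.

For Normal(μ,σ), the p-quantile is μ + z_p·σ. Here z_{0.06} = -1.555, z_{0.87} = 1.126.
So -6.88 = μ − 1.555σ and 46.3 = μ + 1.126σ.
Subtracting: σ = (46.3 − -6.88)/(1.126 − (-1.555)) = 19.83.
Then μ = -6.88 − (-1.555)·19.83 = 23.96.

μ = 23.96, σ = 19.83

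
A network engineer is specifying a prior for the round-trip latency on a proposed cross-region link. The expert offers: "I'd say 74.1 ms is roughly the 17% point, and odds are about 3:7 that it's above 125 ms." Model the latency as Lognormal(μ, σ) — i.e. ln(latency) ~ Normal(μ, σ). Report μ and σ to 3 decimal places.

If T ~ Lognormal(μ,σ) then ln T ~ Normal(μ,σ), so the p-quantile of ln T is μ + z_p·σ.
ln(74.1) = 4.305 and ln(125) = 4.828; z_{0.17} = -0.9542, z_{0.7} = 0.5244.
σ = (4.828 − 4.305)/(0.5244 − (-0.9542)) = 0.354.
μ = 4.305 − (-0.9542)·0.354 = 4.643.

μ ≈ 4.643, σ ≈ 0.354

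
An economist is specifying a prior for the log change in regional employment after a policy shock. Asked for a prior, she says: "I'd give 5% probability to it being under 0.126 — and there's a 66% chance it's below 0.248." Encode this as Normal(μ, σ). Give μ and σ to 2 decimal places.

μ = 0.22, σ = 0.06

The p-quantile of Normal(μ,σ) is μ + z_p·σ, with z_{0.05} = -1.645 and z_{0.66} = 0.4125.
Eliminate σ: μ = (z₂·x₁ − z₁·x₂)/(z₂ − z₁) = (0.4125·0.126 − (-1.645)·0.248)/2.057 = 0.22.
Then σ = (x₂ − x₁)/(z₂ − z₁) = (0.248 − 0.126)/2.057 = 0.06.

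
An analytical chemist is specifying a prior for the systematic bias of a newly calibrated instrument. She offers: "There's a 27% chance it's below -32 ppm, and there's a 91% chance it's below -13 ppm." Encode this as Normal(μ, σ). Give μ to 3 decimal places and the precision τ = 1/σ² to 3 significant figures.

μ = -26.040, τ = 0.0106

The p-quantile of Normal(μ,σ) is μ + z_p·σ, with z_{0.27} = -0.6128 and z_{0.91} = 1.341.
Eliminate σ: μ = (z₂·x₁ − z₁·x₂)/(z₂ − z₁) = (1.341·-32 − (-0.6128)·-13)/1.954 = -26.040.
Then σ = (x₂ − x₁)/(z₂ − z₁) = (-13 − -32)/1.954 = 9.726.
Precision τ = 1/σ² = 1/9.726² = 0.0106.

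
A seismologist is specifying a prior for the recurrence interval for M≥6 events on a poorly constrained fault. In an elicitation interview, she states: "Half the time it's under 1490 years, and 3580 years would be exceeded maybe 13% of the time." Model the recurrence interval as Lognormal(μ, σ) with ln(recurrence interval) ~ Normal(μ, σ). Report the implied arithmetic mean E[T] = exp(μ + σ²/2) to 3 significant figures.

If T ~ Lognormal(μ,σ) then ln T ~ Normal(μ,σ), so the p-quantile of ln T is μ + z_p·σ.
ln(1490) = 7.307 and ln(3580) = 8.183; z_{0.5} = 0, z_{0.87} = 1.126.
σ = (8.183 − 7.307)/(1.126 − (0)) = 0.778.
μ = 7.307 − (0)·0.778 = 7.307.
E[T] = exp(μ + σ²/2) = exp(7.307 + 0.3028) = 2020 years.

E[T] ≈ 2020 years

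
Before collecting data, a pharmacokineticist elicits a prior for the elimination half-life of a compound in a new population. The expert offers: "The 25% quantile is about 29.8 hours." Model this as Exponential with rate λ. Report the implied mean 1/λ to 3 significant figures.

P(T < 29.8) = 1 − e^(−λ·29.8) = 0.25, so λ = −ln(1−0.25)/29.8 = −ln(0.75)/29.8 = 0.00965.
Mean = 1/λ = 104 hours.

mean ≈ 104 hours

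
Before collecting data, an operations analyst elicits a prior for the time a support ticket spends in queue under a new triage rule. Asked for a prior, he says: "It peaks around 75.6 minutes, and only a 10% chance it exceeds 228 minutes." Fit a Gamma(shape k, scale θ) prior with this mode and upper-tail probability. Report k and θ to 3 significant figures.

k ≈ 2.56, θ ≈ 48.5

Gamma(k,θ) with k>1 has mode (k−1)θ, so θ = 75.6/(k−1).
Need P(X < 228) = 0.9 with θ tied to k this way. Start at k = 2, θ = 75.6: P(X<228) ≈ 0.803.
Too low — raise k to concentrate. Iterating converges to k ≈ 2.56.
Then θ = 75.6/(2.56−1) ≈ 48.5.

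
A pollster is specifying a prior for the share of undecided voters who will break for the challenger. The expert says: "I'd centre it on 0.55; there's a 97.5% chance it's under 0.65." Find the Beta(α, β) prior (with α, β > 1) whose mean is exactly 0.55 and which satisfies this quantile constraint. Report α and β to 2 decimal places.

α ≈ 50.43, β ≈ 41.26

With mean 0.55 fixed, write α = 0.55s, β = 0.45s where s = α+β.
Need P(θ < 0.65) = 0.975 under Beta(0.55s, 0.45s). Normal approximation: (q−m)/√(m(1−m)/s) ≈ z_{0.975} = 1.96, so s ≈ 0.55·0.45·(1.96)²/(0.65−0.55)² = 95.1.
At s = 95.1: P(θ<0.65) ≈ 0.977. Adjusting to match 0.975 gives s ≈ 91.70.
So α = 0.55·91.70 ≈ 50.43, β = 0.45·91.70 ≈ 41.26.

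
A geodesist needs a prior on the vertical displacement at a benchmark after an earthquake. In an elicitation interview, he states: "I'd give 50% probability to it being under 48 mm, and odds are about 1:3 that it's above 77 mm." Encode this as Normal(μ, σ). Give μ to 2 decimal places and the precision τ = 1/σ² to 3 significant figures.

The p-quantile of Normal(μ,σ) is μ + z_p·σ, with z_{0.5} = 0 and z_{0.75} = 0.6745.
Eliminate σ: μ = (z₂·x₁ − z₁·x₂)/(z₂ − z₁) = (0.6745·48 − (0)·77)/0.6745 = 48.00.
Then σ = (x₂ − x₁)/(z₂ − z₁) = (77 − 48)/0.6745 = 43.00.
Precision τ = 1/σ² = 1/43² = 0.000541.

μ = 48.00, τ = 0.000541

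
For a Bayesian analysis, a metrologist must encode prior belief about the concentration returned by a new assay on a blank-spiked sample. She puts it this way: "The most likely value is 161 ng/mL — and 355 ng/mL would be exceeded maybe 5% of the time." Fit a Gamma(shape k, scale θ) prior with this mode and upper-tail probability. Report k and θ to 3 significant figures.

Gamma(k,θ) with k>1 has mode (k−1)θ, so θ = 161/(k−1).
Need P(X < 355) = 0.95 with θ tied to k this way. Start at k = 2, θ = 161: P(X<355) ≈ 0.647.
Too low — raise k to concentrate. Iterating converges to k ≈ 5.4.
Then θ = 161/(5.4−1) ≈ 36.6.

k ≈ 5.4, θ ≈ 36.6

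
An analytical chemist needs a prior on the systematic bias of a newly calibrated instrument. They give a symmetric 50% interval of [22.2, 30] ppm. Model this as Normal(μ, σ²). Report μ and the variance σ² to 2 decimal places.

μ = 26.10, σ² = 33.43

A symmetric 50% interval runs μ ± z·σ with z = 0.6745.
Half-width = 3.9, so σ = 3.9/0.6745 = 5.782 and σ² = 33.43.
μ is the interval midpoint, 26.10.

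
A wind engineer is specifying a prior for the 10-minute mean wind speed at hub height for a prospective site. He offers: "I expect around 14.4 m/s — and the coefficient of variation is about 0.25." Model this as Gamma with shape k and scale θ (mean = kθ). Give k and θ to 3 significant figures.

k ≈ 16, θ ≈ 0.9

For Gamma(k, scale θ): mean = kθ, variance = kθ², so CV = 1/√k.
CV = 0.25, hence k = 1/CV² = 16.
Then θ = mean/k = 14.4/16 = 0.9.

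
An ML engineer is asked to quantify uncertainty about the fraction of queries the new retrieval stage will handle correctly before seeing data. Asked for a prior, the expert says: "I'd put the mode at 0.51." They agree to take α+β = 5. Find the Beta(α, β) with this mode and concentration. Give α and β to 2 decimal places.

α = 2.53, β = 2.47

For α,β > 1 the Beta mode is (α−1)/(α+β−2). With α+β = 5, the mode is (α−1)/3.
Set (α−1)/3 = 0.51 → α = 1 + 0.51·3 = 2.53.
β = 5 − α = 2.47.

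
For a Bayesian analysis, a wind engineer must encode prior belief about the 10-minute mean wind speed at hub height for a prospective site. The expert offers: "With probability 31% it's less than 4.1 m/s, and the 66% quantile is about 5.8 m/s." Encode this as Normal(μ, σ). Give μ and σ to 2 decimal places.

μ = 5.03, σ = 1.87

For Normal(μ,σ), the p-quantile is μ + z_p·σ. Here z_{0.31} = -0.4959, z_{0.66} = 0.4125.
So 4.1 = μ − 0.4959σ and 5.8 = μ + 0.4125σ.
Subtracting: σ = (5.8 − 4.1)/(0.4125 − (-0.4959)) = 1.87.
Then μ = 4.1 − (-0.4959)·1.87 = 5.03.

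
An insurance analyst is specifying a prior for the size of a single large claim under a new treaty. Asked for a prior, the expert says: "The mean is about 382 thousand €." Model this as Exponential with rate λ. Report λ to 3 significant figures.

λ ≈ 0.00262

Exponential mean = 1/λ, so λ = 1/382.0 = 0.00262.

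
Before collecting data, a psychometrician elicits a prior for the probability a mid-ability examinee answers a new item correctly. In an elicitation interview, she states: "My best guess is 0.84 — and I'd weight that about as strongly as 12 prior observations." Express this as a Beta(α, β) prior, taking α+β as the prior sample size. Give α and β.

α = 10.08, β = 1.92

Under the effective-sample-size interpretation, Beta(α, β) has prior mean α/(α+β) and prior sample size α+β.
So α+β = 12 and α/(α+β) = 0.84, giving α = 0.84·12 = 10.08 and β = 12 − 10.08 = 1.92.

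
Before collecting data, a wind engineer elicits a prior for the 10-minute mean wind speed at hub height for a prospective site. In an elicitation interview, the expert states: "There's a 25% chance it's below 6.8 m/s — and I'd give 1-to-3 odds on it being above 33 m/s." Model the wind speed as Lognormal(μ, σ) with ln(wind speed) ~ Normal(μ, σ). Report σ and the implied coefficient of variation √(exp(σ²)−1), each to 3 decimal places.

σ ≈ 1.171, CV ≈ 1.715

If T ~ Lognormal(μ,σ) then ln T ~ Normal(μ,σ), so the p-quantile of ln T is μ + z_p·σ.
ln(6.8) = 1.917 and ln(33) = 3.497; z_{0.25} = -0.6745, z_{0.75} = 0.6745.
σ = (3.497 − 1.917)/(0.6745 − (-0.6745)) = 1.171.
μ = 1.917 − (-0.6745)·1.171 = 2.707.
CV = √(exp(σ²)−1) = √(exp(1.3711)−1) = 1.715.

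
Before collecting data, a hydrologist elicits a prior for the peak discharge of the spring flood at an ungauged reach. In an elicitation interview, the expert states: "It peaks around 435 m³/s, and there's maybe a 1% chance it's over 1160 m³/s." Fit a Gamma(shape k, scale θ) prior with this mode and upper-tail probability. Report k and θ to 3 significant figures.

Gamma(k,θ) with k>1 has mode (k−1)θ, so θ = 435/(k−1).
Need P(X < 1160) = 0.99 with θ tied to k this way. Start at k = 2, θ = 435: P(X<1160) ≈ 0.745.
Too low — raise k to concentrate. Iterating converges to k ≈ 5.81.
Then θ = 435/(5.81−1) ≈ 90.4.

k ≈ 5.81, θ ≈ 90.4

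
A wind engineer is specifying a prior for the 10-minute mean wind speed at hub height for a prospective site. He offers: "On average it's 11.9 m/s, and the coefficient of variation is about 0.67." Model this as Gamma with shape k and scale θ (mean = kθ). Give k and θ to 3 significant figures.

k ≈ 2.23, θ ≈ 5.34

For Gamma(k, scale θ): mean = kθ, variance = kθ², so CV = 1/√k.
CV = 0.67, hence k = 1/CV² = 2.23.
Then θ = mean/k = 11.9/2.23 = 5.34.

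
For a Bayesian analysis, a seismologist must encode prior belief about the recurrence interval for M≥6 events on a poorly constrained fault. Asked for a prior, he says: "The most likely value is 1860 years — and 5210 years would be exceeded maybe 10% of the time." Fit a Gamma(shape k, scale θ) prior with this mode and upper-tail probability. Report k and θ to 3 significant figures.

k ≈ 2.8, θ ≈ 1030

Gamma(k,θ) with k>1 has mode (k−1)θ, so θ = 1860/(k−1).
Need P(X < 5210) = 0.9 with θ tied to k this way. Start at k = 2, θ = 1860: P(X<5210) ≈ 0.769.
Too low — raise k to concentrate. Iterating converges to k ≈ 2.8.
Then θ = 1860/(2.8−1) ≈ 1030.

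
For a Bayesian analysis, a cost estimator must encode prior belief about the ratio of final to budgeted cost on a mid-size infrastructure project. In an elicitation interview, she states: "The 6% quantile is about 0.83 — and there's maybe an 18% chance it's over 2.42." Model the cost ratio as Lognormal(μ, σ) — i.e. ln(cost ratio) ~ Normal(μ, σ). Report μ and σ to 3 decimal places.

If T ~ Lognormal(μ,σ) then ln T ~ Normal(μ,σ), so the p-quantile of ln T is μ + z_p·σ.
ln(0.83) = -0.1863 and ln(2.42) = 0.8838; z_{0.06} = -1.555, z_{0.82} = 0.9154.
σ = (0.8838 − -0.1863)/(0.9154 − (-1.555)) = 0.433.
μ = -0.1863 − (-1.555)·0.433 = 0.487.

μ ≈ 0.487, σ ≈ 0.433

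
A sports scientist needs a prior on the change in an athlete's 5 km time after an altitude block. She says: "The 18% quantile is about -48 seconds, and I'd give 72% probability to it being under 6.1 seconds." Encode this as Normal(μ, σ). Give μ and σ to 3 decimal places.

For Normal(μ,σ), the p-quantile is μ + z_p·σ. Here z_{0.18} = -0.9154, z_{0.72} = 0.5828.
So -48 = μ − 0.9154σ and 6.1 = μ + 0.5828σ.
Subtracting: σ = (6.1 − -48)/(0.5828 − (-0.9154)) = 36.110.
Then μ = -48 − (-0.9154)·36.110 = -14.946.

μ = -14.946, σ = 36.110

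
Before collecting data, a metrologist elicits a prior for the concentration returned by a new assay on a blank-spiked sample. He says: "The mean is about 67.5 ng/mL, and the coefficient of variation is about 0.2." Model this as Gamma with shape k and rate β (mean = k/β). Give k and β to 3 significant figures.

k ≈ 25, β ≈ 0.37

For Gamma(k, rate β): mean = k/β, variance = k/β², so CV = 1/√k.
CV = 0.2, hence k = 1/CV² = 25.
Then β = k/mean = 25/67.5 = 0.37.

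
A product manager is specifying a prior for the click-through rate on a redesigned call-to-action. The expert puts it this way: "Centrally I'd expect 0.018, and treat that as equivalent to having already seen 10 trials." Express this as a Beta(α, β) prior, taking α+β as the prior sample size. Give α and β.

α = 0.18, β = 9.82

Under the effective-sample-size interpretation, Beta(α, β) has prior mean α/(α+β) and prior sample size α+β.
So α+β = 10 and α/(α+β) = 0.018, giving α = 0.018·10 = 0.18 and β = 10 − 0.18 = 9.82.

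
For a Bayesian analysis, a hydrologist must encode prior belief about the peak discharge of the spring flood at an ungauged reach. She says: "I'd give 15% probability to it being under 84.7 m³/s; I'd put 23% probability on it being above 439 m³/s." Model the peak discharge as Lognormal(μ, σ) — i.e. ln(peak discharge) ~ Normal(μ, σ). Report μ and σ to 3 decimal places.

If T ~ Lognormal(μ,σ) then ln T ~ Normal(μ,σ), so the p-quantile of ln T is μ + z_p·σ.
ln(84.7) = 4.439 and ln(439) = 6.084; z_{0.15} = -1.036, z_{0.77} = 0.7388.
σ = (6.084 − 4.439)/(0.7388 − (-1.036)) = 0.927.
μ = 4.439 − (-1.036)·0.927 = 5.400.

μ ≈ 5.400, σ ≈ 0.927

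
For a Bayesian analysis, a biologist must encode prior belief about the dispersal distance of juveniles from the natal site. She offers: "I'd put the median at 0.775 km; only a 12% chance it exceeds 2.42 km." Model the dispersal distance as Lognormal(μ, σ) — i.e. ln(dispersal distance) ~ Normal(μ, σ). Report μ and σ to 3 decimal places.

If T ~ Lognormal(μ,σ) then ln T ~ Normal(μ,σ), so the p-quantile of ln T is μ + z_p·σ.
ln(0.775) = -0.2549 and ln(2.42) = 0.8838; z_{0.5} = 0, z_{0.88} = 1.175.
σ = (0.8838 − -0.2549)/(1.175 − (0)) = 0.969.
μ = -0.2549 − (0)·0.969 = -0.255.

μ ≈ -0.255, σ ≈ 0.969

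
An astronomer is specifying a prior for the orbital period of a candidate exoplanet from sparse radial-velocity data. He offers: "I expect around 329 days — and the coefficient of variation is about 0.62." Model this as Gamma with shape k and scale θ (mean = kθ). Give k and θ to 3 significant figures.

k ≈ 2.6, θ ≈ 126

For Gamma(k, scale θ): mean = kθ, variance = kθ², so CV = 1/√k.
CV = 0.62, hence k = 1/CV² = 2.6.
Then θ = mean/k = 329/2.6 = 126.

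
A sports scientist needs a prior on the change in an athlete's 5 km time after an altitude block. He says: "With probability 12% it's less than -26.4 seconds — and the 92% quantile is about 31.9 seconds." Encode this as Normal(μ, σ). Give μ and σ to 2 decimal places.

The p-quantile of Normal(μ,σ) is μ + z_p·σ, with z_{0.12} = -1.175 and z_{0.92} = 1.405.
Eliminate σ: μ = (z₂·x₁ − z₁·x₂)/(z₂ − z₁) = (1.405·-26.4 − (-1.175)·31.9)/2.58 = 0.15.
Then σ = (x₂ − x₁)/(z₂ − z₁) = (31.9 − -26.4)/2.58 = 22.60.

μ = 0.15, σ = 22.60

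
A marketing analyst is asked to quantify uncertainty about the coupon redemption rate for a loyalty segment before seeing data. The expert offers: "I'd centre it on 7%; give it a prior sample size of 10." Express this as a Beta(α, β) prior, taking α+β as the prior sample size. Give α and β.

Under the effective-sample-size interpretation, Beta(α, β) has prior mean α/(α+β) and prior sample size α+β.
So α+β = 10 and α/(α+β) = 0.07, giving α = 0.07·10 = 0.7 and β = 10 − 0.7 = 9.3.

α = 0.7, β = 9.3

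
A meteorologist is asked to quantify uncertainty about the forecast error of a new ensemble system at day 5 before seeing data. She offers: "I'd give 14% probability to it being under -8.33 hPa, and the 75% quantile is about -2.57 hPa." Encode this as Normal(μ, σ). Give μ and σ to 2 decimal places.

μ = -4.78, σ = 3.28

For Normal(μ,σ), the p-quantile is μ + z_p·σ. Here z_{0.14} = -1.08, z_{0.75} = 0.6745.
So -8.33 = μ − 1.08σ and -2.57 = μ + 0.6745σ.
Subtracting: σ = (-2.57 − -8.33)/(0.6745 − (-1.08)) = 3.28.
Then μ = -8.33 − (-1.08)·3.28 = -4.78.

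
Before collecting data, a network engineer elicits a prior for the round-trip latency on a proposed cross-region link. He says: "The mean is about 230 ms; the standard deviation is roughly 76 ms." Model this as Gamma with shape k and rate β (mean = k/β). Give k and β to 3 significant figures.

k ≈ 9.16, β ≈ 0.0398

For Gamma(k, rate β): mean = k/β, variance = k/β², so CV = 1/√k.
CV = SD/mean = 76/230 = 0.3304, hence k = 1/CV² = 9.16.
Then β = k/mean = 9.16/230 = 0.0398.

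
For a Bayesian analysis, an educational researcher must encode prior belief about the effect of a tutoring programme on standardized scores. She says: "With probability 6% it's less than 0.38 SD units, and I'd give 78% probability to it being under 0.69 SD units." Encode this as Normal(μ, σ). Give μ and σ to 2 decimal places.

For Normal(μ,σ), the p-quantile is μ + z_p·σ. Here z_{0.06} = -1.555, z_{0.78} = 0.7722.
So 0.38 = μ − 1.555σ and 0.69 = μ + 0.7722σ.
Subtracting: σ = (0.69 − 0.38)/(0.7722 − (-1.555)) = 0.13.
Then μ = 0.38 − (-1.555)·0.13 = 0.59.

μ = 0.59, σ = 0.13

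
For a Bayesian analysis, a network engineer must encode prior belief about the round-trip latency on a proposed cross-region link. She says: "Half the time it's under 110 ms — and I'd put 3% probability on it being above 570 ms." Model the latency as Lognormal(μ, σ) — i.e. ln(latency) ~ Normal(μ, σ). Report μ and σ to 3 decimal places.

If T ~ Lognormal(μ,σ) then ln T ~ Normal(μ,σ), so the p-quantile of ln T is μ + z_p·σ.
ln(110) = 4.7 and ln(570) = 6.346; z_{0.5} = 0, z_{0.97} = 1.881.
σ = (6.346 − 4.7)/(1.881 − (0)) = 0.875.
μ = 4.7 − (0)·0.875 = 4.700.

μ ≈ 4.700, σ ≈ 0.875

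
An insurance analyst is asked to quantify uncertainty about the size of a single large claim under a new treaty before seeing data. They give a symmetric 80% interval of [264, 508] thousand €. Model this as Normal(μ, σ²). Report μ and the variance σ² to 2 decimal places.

A symmetric 80% interval runs μ ± z·σ with z = 1.282.
Half-width = 122, so σ = 122/1.282 = 95.197 and σ² = 9062.49.
μ is the interval midpoint, 386.00.

μ = 386.00, σ² = 9062.49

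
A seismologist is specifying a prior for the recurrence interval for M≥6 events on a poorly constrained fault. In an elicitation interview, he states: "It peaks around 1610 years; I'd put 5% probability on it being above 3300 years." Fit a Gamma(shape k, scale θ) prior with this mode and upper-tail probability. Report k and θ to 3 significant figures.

k ≈ 6.37, θ ≈ 300

Gamma(k,θ) with k>1 has mode (k−1)θ, so θ = 1610/(k−1).
Need P(X < 3300) = 0.95 with θ tied to k this way. Start at k = 2, θ = 1610: P(X<3300) ≈ 0.607.
Too low — raise k to concentrate. Iterating converges to k ≈ 6.37.
Then θ = 1610/(6.37−1) ≈ 300.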